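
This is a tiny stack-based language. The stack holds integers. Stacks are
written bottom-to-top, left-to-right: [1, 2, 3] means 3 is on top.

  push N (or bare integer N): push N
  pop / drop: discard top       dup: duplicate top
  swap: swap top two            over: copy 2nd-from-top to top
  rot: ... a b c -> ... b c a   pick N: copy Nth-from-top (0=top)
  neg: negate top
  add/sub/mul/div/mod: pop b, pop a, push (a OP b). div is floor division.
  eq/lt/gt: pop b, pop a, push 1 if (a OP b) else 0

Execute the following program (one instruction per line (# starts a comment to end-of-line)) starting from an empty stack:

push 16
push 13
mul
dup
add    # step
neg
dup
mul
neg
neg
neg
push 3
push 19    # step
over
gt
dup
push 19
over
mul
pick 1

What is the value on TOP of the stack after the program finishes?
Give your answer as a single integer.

Answer: 1

Derivation:
After 'push 16': [16]
After 'push 13': [16, 13]
After 'mul': [208]
After 'dup': [208, 208]
After 'add': [416]
After 'neg': [-416]
After 'dup': [-416, -416]
After 'mul': [173056]
After 'neg': [-173056]
After 'neg': [173056]
After 'neg': [-173056]
After 'push 3': [-173056, 3]
After 'push 19': [-173056, 3, 19]
After 'over': [-173056, 3, 19, 3]
After 'gt': [-173056, 3, 1]
After 'dup': [-173056, 3, 1, 1]
After 'push 19': [-173056, 3, 1, 1, 19]
After 'over': [-173056, 3, 1, 1, 19, 1]
After 'mul': [-173056, 3, 1, 1, 19]
After 'pick 1': [-173056, 3, 1, 1, 19, 1]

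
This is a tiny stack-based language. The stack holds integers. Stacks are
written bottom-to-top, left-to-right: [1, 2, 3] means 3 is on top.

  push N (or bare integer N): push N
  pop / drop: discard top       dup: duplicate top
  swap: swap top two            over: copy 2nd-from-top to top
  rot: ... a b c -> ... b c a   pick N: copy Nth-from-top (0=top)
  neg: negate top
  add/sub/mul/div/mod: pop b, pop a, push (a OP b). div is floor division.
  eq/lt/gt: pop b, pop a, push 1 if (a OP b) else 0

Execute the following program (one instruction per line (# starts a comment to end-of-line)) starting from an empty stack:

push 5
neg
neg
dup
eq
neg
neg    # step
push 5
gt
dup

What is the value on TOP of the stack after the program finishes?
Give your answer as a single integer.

Answer: 0

Derivation:
After 'push 5': [5]
After 'neg': [-5]
After 'neg': [5]
After 'dup': [5, 5]
After 'eq': [1]
After 'neg': [-1]
After 'neg': [1]
After 'push 5': [1, 5]
After 'gt': [0]
After 'dup': [0, 0]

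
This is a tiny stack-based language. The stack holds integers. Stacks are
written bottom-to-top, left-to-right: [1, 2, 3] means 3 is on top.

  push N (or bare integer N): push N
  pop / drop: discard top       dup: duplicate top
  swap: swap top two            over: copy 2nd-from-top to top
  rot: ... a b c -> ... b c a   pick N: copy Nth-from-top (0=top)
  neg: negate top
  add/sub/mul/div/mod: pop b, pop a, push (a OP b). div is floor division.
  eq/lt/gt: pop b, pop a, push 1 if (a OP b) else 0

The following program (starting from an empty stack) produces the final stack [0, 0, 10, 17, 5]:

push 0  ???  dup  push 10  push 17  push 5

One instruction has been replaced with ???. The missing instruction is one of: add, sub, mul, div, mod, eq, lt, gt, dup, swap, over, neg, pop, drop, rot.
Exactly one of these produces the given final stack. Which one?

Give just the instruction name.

Stack before ???: [0]
Stack after ???:  [0]
The instruction that transforms [0] -> [0] is: neg

Answer: neg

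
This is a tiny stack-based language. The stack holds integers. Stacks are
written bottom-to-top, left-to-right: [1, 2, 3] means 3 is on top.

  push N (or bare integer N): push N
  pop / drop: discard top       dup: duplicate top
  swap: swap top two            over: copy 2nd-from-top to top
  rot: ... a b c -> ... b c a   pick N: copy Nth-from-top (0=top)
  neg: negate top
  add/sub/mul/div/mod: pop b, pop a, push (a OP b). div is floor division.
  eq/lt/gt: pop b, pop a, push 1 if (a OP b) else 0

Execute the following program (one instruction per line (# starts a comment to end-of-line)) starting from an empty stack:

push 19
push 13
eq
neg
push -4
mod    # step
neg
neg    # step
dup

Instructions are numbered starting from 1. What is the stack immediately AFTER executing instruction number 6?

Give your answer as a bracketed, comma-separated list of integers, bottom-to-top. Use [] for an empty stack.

Answer: [0]

Derivation:
Step 1 ('push 19'): [19]
Step 2 ('push 13'): [19, 13]
Step 3 ('eq'): [0]
Step 4 ('neg'): [0]
Step 5 ('push -4'): [0, -4]
Step 6 ('mod'): [0]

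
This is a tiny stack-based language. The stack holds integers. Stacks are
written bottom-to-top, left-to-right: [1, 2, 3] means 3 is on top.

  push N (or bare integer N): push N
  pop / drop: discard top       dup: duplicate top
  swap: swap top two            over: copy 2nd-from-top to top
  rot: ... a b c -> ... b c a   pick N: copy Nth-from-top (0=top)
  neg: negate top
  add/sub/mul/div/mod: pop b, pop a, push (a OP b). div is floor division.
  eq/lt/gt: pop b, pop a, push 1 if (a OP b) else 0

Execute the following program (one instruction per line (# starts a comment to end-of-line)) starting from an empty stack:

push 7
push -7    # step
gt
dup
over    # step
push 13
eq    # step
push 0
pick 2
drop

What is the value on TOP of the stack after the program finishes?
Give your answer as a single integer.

Answer: 0

Derivation:
After 'push 7': [7]
After 'push -7': [7, -7]
After 'gt': [1]
After 'dup': [1, 1]
After 'over': [1, 1, 1]
After 'push 13': [1, 1, 1, 13]
After 'eq': [1, 1, 0]
After 'push 0': [1, 1, 0, 0]
After 'pick 2': [1, 1, 0, 0, 1]
After 'drop': [1, 1, 0, 0]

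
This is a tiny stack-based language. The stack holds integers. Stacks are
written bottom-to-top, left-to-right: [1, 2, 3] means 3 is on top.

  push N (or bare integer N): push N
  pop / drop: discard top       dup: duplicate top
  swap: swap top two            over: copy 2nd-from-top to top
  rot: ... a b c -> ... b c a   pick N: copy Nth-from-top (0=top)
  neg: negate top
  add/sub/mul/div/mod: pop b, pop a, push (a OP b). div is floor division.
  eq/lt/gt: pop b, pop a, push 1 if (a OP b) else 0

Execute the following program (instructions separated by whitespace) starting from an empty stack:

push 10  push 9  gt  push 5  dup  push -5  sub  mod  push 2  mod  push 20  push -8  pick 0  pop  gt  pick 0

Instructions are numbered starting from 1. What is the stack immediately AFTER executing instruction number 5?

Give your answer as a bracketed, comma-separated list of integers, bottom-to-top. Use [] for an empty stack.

Step 1 ('push 10'): [10]
Step 2 ('push 9'): [10, 9]
Step 3 ('gt'): [1]
Step 4 ('push 5'): [1, 5]
Step 5 ('dup'): [1, 5, 5]

Answer: [1, 5, 5]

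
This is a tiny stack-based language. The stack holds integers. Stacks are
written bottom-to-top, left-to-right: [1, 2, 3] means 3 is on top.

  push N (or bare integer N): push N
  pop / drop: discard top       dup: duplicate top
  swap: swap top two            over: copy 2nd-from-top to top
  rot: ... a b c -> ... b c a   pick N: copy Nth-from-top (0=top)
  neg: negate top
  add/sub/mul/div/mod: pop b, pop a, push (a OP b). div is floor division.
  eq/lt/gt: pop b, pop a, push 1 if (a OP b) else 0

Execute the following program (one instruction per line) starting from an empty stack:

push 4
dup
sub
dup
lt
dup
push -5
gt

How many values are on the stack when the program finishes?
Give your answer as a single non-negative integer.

After 'push 4': stack = [4] (depth 1)
After 'dup': stack = [4, 4] (depth 2)
After 'sub': stack = [0] (depth 1)
After 'dup': stack = [0, 0] (depth 2)
After 'lt': stack = [0] (depth 1)
After 'dup': stack = [0, 0] (depth 2)
After 'push -5': stack = [0, 0, -5] (depth 3)
After 'gt': stack = [0, 1] (depth 2)

Answer: 2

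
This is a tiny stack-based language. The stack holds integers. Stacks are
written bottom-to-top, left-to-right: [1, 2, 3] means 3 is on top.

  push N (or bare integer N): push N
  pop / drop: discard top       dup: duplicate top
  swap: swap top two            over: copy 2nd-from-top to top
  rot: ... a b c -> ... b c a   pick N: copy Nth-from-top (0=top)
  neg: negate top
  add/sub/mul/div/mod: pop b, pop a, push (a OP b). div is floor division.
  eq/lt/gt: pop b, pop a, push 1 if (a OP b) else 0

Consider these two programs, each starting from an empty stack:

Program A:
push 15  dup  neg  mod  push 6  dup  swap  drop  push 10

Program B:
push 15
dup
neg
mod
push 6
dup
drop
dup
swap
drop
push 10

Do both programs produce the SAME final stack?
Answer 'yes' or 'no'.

Answer: yes

Derivation:
Program A trace:
  After 'push 15': [15]
  After 'dup': [15, 15]
  After 'neg': [15, -15]
  After 'mod': [0]
  After 'push 6': [0, 6]
  After 'dup': [0, 6, 6]
  After 'swap': [0, 6, 6]
  After 'drop': [0, 6]
  After 'push 10': [0, 6, 10]
Program A final stack: [0, 6, 10]

Program B trace:
  After 'push 15': [15]
  After 'dup': [15, 15]
  After 'neg': [15, -15]
  After 'mod': [0]
  After 'push 6': [0, 6]
  After 'dup': [0, 6, 6]
  After 'drop': [0, 6]
  After 'dup': [0, 6, 6]
  After 'swap': [0, 6, 6]
  After 'drop': [0, 6]
  After 'push 10': [0, 6, 10]
Program B final stack: [0, 6, 10]
Same: yes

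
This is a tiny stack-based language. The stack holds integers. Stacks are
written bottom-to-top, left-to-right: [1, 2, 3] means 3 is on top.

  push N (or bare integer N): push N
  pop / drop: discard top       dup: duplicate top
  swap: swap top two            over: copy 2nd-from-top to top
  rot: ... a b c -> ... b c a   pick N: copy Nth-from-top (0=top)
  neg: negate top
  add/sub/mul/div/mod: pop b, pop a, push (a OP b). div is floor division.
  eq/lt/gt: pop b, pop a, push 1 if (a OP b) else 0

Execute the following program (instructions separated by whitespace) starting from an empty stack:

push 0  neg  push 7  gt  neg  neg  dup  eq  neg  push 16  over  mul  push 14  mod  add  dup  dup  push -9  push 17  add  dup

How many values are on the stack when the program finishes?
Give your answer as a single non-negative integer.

Answer: 5

Derivation:
After 'push 0': stack = [0] (depth 1)
After 'neg': stack = [0] (depth 1)
After 'push 7': stack = [0, 7] (depth 2)
After 'gt': stack = [0] (depth 1)
After 'neg': stack = [0] (depth 1)
After 'neg': stack = [0] (depth 1)
After 'dup': stack = [0, 0] (depth 2)
After 'eq': stack = [1] (depth 1)
After 'neg': stack = [-1] (depth 1)
After 'push 16': stack = [-1, 16] (depth 2)
  ...
After 'mul': stack = [-1, -16] (depth 2)
After 'push 14': stack = [-1, -16, 14] (depth 3)
After 'mod': stack = [-1, 12] (depth 2)
After 'add': stack = [11] (depth 1)
After 'dup': stack = [11, 11] (depth 2)
After 'dup': stack = [11, 11, 11] (depth 3)
After 'push -9': stack = [11, 11, 11, -9] (depth 4)
After 'push 17': stack = [11, 11, 11, -9, 17] (depth 5)
After 'add': stack = [11, 11, 11, 8] (depth 4)
After 'dup': stack = [11, 11, 11, 8, 8] (depth 5)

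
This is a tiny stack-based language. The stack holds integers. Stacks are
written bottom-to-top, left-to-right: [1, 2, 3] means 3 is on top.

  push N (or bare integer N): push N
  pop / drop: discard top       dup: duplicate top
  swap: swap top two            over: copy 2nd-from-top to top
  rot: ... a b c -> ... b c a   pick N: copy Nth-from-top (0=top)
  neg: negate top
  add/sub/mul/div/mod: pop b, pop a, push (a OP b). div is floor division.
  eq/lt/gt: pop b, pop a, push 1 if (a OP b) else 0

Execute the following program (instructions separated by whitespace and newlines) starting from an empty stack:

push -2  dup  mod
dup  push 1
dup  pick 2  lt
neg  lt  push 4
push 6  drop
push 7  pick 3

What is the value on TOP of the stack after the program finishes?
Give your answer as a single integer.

Answer: 0

Derivation:
After 'push -2': [-2]
After 'dup': [-2, -2]
After 'mod': [0]
After 'dup': [0, 0]
After 'push 1': [0, 0, 1]
After 'dup': [0, 0, 1, 1]
After 'pick 2': [0, 0, 1, 1, 0]
After 'lt': [0, 0, 1, 0]
After 'neg': [0, 0, 1, 0]
After 'lt': [0, 0, 0]
After 'push 4': [0, 0, 0, 4]
After 'push 6': [0, 0, 0, 4, 6]
After 'drop': [0, 0, 0, 4]
After 'push 7': [0, 0, 0, 4, 7]
After 'pick 3': [0, 0, 0, 4, 7, 0]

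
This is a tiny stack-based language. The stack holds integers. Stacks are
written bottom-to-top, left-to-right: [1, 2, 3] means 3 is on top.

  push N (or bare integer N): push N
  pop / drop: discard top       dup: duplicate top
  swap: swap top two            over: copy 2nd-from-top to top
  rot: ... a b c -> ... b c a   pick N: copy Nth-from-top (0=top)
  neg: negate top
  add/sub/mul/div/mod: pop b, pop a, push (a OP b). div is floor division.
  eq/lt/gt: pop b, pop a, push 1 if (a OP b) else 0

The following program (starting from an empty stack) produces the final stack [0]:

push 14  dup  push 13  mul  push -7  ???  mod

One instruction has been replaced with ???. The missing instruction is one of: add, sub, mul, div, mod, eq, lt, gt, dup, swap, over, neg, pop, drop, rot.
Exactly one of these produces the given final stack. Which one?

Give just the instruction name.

Answer: gt

Derivation:
Stack before ???: [14, 182, -7]
Stack after ???:  [14, 1]
The instruction that transforms [14, 182, -7] -> [14, 1] is: gt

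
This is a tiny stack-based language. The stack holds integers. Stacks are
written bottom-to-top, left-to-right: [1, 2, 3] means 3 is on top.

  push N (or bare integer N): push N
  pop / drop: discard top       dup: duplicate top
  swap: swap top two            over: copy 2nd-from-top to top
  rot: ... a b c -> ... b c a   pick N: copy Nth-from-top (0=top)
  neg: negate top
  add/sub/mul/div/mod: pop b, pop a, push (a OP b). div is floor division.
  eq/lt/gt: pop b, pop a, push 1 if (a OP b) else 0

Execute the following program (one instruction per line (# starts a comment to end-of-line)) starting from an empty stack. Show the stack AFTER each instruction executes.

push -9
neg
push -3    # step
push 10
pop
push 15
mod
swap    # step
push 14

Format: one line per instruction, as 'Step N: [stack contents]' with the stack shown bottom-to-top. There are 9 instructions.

Step 1: [-9]
Step 2: [9]
Step 3: [9, -3]
Step 4: [9, -3, 10]
Step 5: [9, -3]
Step 6: [9, -3, 15]
Step 7: [9, 12]
Step 8: [12, 9]
Step 9: [12, 9, 14]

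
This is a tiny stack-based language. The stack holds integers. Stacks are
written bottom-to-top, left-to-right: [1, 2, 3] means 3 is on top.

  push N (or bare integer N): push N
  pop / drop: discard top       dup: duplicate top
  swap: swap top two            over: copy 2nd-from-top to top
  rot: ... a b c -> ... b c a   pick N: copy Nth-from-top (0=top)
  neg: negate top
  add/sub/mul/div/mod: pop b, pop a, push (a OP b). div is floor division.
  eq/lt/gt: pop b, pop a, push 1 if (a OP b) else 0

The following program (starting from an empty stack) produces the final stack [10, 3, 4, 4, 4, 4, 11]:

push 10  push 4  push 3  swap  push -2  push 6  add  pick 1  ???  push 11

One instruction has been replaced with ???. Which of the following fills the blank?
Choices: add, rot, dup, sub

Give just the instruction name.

Stack before ???: [10, 3, 4, 4, 4]
Stack after ???:  [10, 3, 4, 4, 4, 4]
Checking each choice:
  add: produces [10, 3, 4, 8, 11]
  rot: produces [10, 3, 4, 4, 4, 11]
  dup: MATCH
  sub: produces [10, 3, 4, 0, 11]


Answer: dup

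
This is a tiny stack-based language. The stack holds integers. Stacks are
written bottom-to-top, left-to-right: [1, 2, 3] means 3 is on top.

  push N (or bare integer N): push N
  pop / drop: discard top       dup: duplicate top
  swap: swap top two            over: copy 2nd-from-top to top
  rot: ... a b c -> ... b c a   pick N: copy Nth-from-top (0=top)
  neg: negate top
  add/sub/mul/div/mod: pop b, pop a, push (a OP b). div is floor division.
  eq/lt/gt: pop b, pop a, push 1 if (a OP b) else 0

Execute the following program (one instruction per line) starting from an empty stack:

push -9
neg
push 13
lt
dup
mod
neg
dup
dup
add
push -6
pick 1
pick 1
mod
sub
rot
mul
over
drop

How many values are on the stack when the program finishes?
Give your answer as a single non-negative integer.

After 'push -9': stack = [-9] (depth 1)
After 'neg': stack = [9] (depth 1)
After 'push 13': stack = [9, 13] (depth 2)
After 'lt': stack = [1] (depth 1)
After 'dup': stack = [1, 1] (depth 2)
After 'mod': stack = [0] (depth 1)
After 'neg': stack = [0] (depth 1)
After 'dup': stack = [0, 0] (depth 2)
After 'dup': stack = [0, 0, 0] (depth 3)
After 'add': stack = [0, 0] (depth 2)
After 'push -6': stack = [0, 0, -6] (depth 3)
After 'pick 1': stack = [0, 0, -6, 0] (depth 4)
After 'pick 1': stack = [0, 0, -6, 0, -6] (depth 5)
After 'mod': stack = [0, 0, -6, 0] (depth 4)
After 'sub': stack = [0, 0, -6] (depth 3)
After 'rot': stack = [0, -6, 0] (depth 3)
After 'mul': stack = [0, 0] (depth 2)
After 'over': stack = [0, 0, 0] (depth 3)
After 'drop': stack = [0, 0] (depth 2)

Answer: 2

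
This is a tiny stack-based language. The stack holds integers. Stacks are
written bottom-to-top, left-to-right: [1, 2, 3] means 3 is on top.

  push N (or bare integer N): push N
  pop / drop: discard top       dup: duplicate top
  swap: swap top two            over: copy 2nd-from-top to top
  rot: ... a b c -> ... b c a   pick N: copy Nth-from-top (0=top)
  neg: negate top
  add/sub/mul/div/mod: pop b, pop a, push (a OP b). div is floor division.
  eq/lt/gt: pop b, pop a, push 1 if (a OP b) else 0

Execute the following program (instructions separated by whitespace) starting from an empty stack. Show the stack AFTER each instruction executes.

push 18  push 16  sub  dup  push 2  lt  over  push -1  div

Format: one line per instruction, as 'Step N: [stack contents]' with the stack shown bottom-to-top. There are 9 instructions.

Step 1: [18]
Step 2: [18, 16]
Step 3: [2]
Step 4: [2, 2]
Step 5: [2, 2, 2]
Step 6: [2, 0]
Step 7: [2, 0, 2]
Step 8: [2, 0, 2, -1]
Step 9: [2, 0, -2]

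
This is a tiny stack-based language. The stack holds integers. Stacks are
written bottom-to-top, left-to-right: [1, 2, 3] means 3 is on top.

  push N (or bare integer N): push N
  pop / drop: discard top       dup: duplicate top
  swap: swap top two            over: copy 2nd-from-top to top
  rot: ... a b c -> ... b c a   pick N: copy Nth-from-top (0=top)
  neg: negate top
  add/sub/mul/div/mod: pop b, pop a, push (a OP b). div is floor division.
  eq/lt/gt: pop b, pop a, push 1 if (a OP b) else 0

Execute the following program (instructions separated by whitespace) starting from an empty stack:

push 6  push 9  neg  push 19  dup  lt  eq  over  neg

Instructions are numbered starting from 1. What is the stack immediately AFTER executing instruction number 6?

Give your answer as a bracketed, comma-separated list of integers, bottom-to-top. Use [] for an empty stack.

Step 1 ('push 6'): [6]
Step 2 ('push 9'): [6, 9]
Step 3 ('neg'): [6, -9]
Step 4 ('push 19'): [6, -9, 19]
Step 5 ('dup'): [6, -9, 19, 19]
Step 6 ('lt'): [6, -9, 0]

Answer: [6, -9, 0]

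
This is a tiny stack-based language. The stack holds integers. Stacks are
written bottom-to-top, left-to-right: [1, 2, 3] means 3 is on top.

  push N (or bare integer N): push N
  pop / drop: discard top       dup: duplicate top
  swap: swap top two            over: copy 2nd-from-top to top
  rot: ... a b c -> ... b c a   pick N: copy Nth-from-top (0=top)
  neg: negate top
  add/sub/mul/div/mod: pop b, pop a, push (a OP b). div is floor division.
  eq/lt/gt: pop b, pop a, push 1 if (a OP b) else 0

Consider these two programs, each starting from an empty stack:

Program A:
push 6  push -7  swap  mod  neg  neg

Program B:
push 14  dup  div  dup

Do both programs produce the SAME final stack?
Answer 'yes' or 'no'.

Program A trace:
  After 'push 6': [6]
  After 'push -7': [6, -7]
  After 'swap': [-7, 6]
  After 'mod': [5]
  After 'neg': [-5]
  After 'neg': [5]
Program A final stack: [5]

Program B trace:
  After 'push 14': [14]
  After 'dup': [14, 14]
  After 'div': [1]
  After 'dup': [1, 1]
Program B final stack: [1, 1]
Same: no

Answer: no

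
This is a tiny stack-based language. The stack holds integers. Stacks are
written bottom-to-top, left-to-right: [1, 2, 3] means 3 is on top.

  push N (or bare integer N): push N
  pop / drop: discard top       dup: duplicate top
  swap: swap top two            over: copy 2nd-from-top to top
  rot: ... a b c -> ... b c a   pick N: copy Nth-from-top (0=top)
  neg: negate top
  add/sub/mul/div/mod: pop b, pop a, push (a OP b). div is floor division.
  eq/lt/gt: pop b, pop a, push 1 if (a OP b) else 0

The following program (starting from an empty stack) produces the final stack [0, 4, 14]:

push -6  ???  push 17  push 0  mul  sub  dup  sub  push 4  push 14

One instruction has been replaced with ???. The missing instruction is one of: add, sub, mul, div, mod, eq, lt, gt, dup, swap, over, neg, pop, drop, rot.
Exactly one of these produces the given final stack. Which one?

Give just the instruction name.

Stack before ???: [-6]
Stack after ???:  [6]
The instruction that transforms [-6] -> [6] is: neg

Answer: neg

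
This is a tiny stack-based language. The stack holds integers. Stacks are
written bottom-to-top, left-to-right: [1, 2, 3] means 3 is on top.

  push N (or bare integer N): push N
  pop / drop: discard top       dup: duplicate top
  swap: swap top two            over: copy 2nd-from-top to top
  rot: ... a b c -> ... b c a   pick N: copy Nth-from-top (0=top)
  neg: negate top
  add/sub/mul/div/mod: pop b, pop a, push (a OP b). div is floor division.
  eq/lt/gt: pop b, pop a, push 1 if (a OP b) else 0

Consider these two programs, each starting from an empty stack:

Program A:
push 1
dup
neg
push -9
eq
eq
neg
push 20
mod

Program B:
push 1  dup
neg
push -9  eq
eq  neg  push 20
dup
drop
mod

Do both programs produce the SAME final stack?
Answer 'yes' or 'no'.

Answer: yes

Derivation:
Program A trace:
  After 'push 1': [1]
  After 'dup': [1, 1]
  After 'neg': [1, -1]
  After 'push -9': [1, -1, -9]
  After 'eq': [1, 0]
  After 'eq': [0]
  After 'neg': [0]
  After 'push 20': [0, 20]
  After 'mod': [0]
Program A final stack: [0]

Program B trace:
  After 'push 1': [1]
  After 'dup': [1, 1]
  After 'neg': [1, -1]
  After 'push -9': [1, -1, -9]
  After 'eq': [1, 0]
  After 'eq': [0]
  After 'neg': [0]
  After 'push 20': [0, 20]
  After 'dup': [0, 20, 20]
  After 'drop': [0, 20]
  After 'mod': [0]
Program B final stack: [0]
Same: yes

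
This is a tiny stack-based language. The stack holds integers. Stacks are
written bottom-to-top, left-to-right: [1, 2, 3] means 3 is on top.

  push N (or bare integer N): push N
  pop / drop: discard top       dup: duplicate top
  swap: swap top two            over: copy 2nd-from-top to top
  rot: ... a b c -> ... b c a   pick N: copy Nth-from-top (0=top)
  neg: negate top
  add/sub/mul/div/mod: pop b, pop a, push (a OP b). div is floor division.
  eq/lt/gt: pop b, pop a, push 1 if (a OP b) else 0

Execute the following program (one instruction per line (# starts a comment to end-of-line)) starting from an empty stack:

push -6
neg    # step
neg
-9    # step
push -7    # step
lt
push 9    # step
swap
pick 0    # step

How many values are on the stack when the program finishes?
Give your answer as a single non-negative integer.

Answer: 4

Derivation:
After 'push -6': stack = [-6] (depth 1)
After 'neg': stack = [6] (depth 1)
After 'neg': stack = [-6] (depth 1)
After 'push -9': stack = [-6, -9] (depth 2)
After 'push -7': stack = [-6, -9, -7] (depth 3)
After 'lt': stack = [-6, 1] (depth 2)
After 'push 9': stack = [-6, 1, 9] (depth 3)
After 'swap': stack = [-6, 9, 1] (depth 3)
After 'pick 0': stack = [-6, 9, 1, 1] (depth 4)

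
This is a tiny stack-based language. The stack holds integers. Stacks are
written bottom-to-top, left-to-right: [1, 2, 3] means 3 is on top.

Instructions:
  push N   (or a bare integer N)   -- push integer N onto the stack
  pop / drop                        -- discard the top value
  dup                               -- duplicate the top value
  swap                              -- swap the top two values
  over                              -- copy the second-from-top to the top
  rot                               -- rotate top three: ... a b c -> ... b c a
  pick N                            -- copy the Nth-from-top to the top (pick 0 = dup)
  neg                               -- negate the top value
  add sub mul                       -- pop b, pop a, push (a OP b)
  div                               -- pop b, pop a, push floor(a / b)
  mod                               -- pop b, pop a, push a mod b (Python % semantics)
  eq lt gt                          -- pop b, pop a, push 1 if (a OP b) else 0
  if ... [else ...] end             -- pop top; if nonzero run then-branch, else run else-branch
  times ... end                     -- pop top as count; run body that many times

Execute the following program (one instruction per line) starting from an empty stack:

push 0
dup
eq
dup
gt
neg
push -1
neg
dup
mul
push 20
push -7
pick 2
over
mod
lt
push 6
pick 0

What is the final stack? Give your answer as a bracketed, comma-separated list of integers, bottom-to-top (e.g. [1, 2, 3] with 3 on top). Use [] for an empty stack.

Answer: [0, 1, 20, 1, 6, 6]

Derivation:
After 'push 0': [0]
After 'dup': [0, 0]
After 'eq': [1]
After 'dup': [1, 1]
After 'gt': [0]
After 'neg': [0]
After 'push -1': [0, -1]
After 'neg': [0, 1]
After 'dup': [0, 1, 1]
After 'mul': [0, 1]
After 'push 20': [0, 1, 20]
After 'push -7': [0, 1, 20, -7]
After 'pick 2': [0, 1, 20, -7, 1]
After 'over': [0, 1, 20, -7, 1, -7]
After 'mod': [0, 1, 20, -7, -6]
After 'lt': [0, 1, 20, 1]
After 'push 6': [0, 1, 20, 1, 6]
After 'pick 0': [0, 1, 20, 1, 6, 6]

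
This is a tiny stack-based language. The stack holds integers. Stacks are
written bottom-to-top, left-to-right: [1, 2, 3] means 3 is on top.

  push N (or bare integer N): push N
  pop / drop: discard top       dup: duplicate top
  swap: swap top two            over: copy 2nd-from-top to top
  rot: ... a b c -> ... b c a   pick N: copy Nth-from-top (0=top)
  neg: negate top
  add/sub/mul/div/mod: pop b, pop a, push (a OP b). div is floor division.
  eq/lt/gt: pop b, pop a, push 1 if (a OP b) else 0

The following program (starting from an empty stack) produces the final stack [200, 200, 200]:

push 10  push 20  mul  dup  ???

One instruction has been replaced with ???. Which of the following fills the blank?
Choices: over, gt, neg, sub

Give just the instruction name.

Answer: over

Derivation:
Stack before ???: [200, 200]
Stack after ???:  [200, 200, 200]
Checking each choice:
  over: MATCH
  gt: produces [0]
  neg: produces [200, -200]
  sub: produces [0]


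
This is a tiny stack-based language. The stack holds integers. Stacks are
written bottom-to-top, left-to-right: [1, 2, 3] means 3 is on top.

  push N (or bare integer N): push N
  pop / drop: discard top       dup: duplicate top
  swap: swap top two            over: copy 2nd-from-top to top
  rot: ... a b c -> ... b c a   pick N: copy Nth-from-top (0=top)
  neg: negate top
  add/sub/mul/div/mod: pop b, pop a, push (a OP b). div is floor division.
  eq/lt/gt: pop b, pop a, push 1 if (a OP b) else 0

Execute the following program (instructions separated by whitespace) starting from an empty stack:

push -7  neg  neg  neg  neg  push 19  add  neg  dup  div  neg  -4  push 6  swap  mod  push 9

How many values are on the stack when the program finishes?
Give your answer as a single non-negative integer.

After 'push -7': stack = [-7] (depth 1)
After 'neg': stack = [7] (depth 1)
After 'neg': stack = [-7] (depth 1)
After 'neg': stack = [7] (depth 1)
After 'neg': stack = [-7] (depth 1)
After 'push 19': stack = [-7, 19] (depth 2)
After 'add': stack = [12] (depth 1)
After 'neg': stack = [-12] (depth 1)
After 'dup': stack = [-12, -12] (depth 2)
After 'div': stack = [1] (depth 1)
After 'neg': stack = [-1] (depth 1)
After 'push -4': stack = [-1, -4] (depth 2)
After 'push 6': stack = [-1, -4, 6] (depth 3)
After 'swap': stack = [-1, 6, -4] (depth 3)
After 'mod': stack = [-1, -2] (depth 2)
After 'push 9': stack = [-1, -2, 9] (depth 3)

Answer: 3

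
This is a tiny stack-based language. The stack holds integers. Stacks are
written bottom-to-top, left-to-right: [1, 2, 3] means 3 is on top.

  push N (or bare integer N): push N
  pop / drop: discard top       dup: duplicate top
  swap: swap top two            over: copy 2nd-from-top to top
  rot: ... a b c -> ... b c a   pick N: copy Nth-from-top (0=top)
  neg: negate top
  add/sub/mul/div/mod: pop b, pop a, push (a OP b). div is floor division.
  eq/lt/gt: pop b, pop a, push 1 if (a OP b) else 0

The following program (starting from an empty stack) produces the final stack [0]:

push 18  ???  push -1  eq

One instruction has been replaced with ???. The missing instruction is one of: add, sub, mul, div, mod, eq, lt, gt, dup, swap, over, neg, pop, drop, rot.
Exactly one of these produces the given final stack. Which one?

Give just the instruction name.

Stack before ???: [18]
Stack after ???:  [-18]
The instruction that transforms [18] -> [-18] is: neg

Answer: neg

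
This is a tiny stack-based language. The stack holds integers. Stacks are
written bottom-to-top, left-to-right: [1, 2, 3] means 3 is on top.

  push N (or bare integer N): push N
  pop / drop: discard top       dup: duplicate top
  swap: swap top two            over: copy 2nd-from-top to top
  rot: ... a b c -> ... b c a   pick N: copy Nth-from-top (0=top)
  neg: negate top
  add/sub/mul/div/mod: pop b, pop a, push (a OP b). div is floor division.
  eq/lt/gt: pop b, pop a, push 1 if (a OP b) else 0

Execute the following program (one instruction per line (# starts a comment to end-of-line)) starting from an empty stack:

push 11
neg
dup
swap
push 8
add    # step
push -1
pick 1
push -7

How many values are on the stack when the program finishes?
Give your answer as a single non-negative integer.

Answer: 5

Derivation:
After 'push 11': stack = [11] (depth 1)
After 'neg': stack = [-11] (depth 1)
After 'dup': stack = [-11, -11] (depth 2)
After 'swap': stack = [-11, -11] (depth 2)
After 'push 8': stack = [-11, -11, 8] (depth 3)
After 'add': stack = [-11, -3] (depth 2)
After 'push -1': stack = [-11, -3, -1] (depth 3)
After 'pick 1': stack = [-11, -3, -1, -3] (depth 4)
After 'push -7': stack = [-11, -3, -1, -3, -7] (depth 5)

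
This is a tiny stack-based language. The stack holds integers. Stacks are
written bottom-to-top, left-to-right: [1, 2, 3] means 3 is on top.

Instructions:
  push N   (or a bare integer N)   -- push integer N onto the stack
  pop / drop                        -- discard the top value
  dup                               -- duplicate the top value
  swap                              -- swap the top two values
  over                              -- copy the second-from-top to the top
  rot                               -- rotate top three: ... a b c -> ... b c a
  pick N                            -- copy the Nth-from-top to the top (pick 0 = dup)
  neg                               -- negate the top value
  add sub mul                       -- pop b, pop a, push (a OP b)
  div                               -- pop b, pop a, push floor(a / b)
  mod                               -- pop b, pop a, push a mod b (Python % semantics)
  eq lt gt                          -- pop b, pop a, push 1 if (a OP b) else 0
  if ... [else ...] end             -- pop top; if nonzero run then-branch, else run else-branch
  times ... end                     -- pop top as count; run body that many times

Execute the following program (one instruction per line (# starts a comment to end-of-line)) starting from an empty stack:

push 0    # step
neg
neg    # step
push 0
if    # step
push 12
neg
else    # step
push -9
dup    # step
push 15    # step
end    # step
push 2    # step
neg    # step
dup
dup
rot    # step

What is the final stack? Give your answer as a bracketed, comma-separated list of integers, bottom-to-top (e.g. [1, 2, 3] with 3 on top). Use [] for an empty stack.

After 'push 0': [0]
After 'neg': [0]
After 'neg': [0]
After 'push 0': [0, 0]
After 'if': [0]
After 'push -9': [0, -9]
After 'dup': [0, -9, -9]
After 'push 15': [0, -9, -9, 15]
After 'push 2': [0, -9, -9, 15, 2]
After 'neg': [0, -9, -9, 15, -2]
After 'dup': [0, -9, -9, 15, -2, -2]
After 'dup': [0, -9, -9, 15, -2, -2, -2]
After 'rot': [0, -9, -9, 15, -2, -2, -2]

Answer: [0, -9, -9, 15, -2, -2, -2]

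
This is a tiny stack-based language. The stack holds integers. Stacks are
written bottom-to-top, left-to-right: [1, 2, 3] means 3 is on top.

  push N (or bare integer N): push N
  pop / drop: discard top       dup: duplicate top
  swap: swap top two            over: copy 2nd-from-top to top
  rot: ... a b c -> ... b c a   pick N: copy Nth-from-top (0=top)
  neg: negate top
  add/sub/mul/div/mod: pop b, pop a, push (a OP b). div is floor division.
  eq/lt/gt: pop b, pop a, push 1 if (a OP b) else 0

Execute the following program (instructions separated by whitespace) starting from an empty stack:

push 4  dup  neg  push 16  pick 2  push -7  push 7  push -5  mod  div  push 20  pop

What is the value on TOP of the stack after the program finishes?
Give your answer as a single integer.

After 'push 4': [4]
After 'dup': [4, 4]
After 'neg': [4, -4]
After 'push 16': [4, -4, 16]
After 'pick 2': [4, -4, 16, 4]
After 'push -7': [4, -4, 16, 4, -7]
After 'push 7': [4, -4, 16, 4, -7, 7]
After 'push -5': [4, -4, 16, 4, -7, 7, -5]
After 'mod': [4, -4, 16, 4, -7, -3]
After 'div': [4, -4, 16, 4, 2]
After 'push 20': [4, -4, 16, 4, 2, 20]
After 'pop': [4, -4, 16, 4, 2]

Answer: 2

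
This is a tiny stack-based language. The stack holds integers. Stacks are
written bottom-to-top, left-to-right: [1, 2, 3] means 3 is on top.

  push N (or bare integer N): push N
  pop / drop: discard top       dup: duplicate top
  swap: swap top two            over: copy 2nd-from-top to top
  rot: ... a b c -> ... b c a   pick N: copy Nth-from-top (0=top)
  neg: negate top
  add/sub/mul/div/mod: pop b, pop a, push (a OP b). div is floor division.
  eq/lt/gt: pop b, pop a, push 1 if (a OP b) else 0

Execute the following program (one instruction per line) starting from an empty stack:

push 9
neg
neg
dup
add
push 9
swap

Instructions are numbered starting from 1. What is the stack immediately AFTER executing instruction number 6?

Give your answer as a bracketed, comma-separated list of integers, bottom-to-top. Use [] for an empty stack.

Step 1 ('push 9'): [9]
Step 2 ('neg'): [-9]
Step 3 ('neg'): [9]
Step 4 ('dup'): [9, 9]
Step 5 ('add'): [18]
Step 6 ('push 9'): [18, 9]

Answer: [18, 9]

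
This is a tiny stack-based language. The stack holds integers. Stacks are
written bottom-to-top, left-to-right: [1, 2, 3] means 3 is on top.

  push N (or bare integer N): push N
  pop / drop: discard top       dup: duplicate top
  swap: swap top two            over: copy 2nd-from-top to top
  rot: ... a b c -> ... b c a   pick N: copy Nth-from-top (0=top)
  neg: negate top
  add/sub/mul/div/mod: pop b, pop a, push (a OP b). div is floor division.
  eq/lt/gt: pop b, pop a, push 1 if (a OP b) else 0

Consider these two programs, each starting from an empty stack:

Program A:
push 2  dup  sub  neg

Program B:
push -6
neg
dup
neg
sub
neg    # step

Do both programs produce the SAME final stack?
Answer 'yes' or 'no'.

Program A trace:
  After 'push 2': [2]
  After 'dup': [2, 2]
  After 'sub': [0]
  After 'neg': [0]
Program A final stack: [0]

Program B trace:
  After 'push -6': [-6]
  After 'neg': [6]
  After 'dup': [6, 6]
  After 'neg': [6, -6]
  After 'sub': [12]
  After 'neg': [-12]
Program B final stack: [-12]
Same: no

Answer: no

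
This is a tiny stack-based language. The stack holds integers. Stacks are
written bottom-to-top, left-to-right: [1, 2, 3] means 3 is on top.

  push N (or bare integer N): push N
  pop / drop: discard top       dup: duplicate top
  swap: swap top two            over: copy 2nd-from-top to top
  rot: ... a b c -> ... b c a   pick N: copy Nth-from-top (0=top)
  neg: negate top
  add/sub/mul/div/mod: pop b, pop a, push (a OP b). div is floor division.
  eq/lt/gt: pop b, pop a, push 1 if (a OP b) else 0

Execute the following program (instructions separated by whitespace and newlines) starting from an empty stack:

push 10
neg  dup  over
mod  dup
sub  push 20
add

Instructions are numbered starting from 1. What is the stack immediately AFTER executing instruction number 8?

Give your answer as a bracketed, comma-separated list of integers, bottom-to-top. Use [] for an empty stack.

Answer: [-10, 0, 20]

Derivation:
Step 1 ('push 10'): [10]
Step 2 ('neg'): [-10]
Step 3 ('dup'): [-10, -10]
Step 4 ('over'): [-10, -10, -10]
Step 5 ('mod'): [-10, 0]
Step 6 ('dup'): [-10, 0, 0]
Step 7 ('sub'): [-10, 0]
Step 8 ('push 20'): [-10, 0, 20]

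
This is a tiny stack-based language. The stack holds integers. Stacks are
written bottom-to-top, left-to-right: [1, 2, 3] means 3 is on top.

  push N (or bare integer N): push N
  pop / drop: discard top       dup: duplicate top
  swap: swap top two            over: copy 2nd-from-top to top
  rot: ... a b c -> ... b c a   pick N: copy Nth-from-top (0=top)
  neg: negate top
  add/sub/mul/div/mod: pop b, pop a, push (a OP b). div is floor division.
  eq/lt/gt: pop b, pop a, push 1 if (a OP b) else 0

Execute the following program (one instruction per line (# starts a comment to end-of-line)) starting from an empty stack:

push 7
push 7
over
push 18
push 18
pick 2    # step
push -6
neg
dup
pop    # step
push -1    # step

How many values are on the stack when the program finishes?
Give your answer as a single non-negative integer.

After 'push 7': stack = [7] (depth 1)
After 'push 7': stack = [7, 7] (depth 2)
After 'over': stack = [7, 7, 7] (depth 3)
After 'push 18': stack = [7, 7, 7, 18] (depth 4)
After 'push 18': stack = [7, 7, 7, 18, 18] (depth 5)
After 'pick 2': stack = [7, 7, 7, 18, 18, 7] (depth 6)
After 'push -6': stack = [7, 7, 7, 18, 18, 7, -6] (depth 7)
After 'neg': stack = [7, 7, 7, 18, 18, 7, 6] (depth 7)
After 'dup': stack = [7, 7, 7, 18, 18, 7, 6, 6] (depth 8)
After 'pop': stack = [7, 7, 7, 18, 18, 7, 6] (depth 7)
After 'push -1': stack = [7, 7, 7, 18, 18, 7, 6, -1] (depth 8)

Answer: 8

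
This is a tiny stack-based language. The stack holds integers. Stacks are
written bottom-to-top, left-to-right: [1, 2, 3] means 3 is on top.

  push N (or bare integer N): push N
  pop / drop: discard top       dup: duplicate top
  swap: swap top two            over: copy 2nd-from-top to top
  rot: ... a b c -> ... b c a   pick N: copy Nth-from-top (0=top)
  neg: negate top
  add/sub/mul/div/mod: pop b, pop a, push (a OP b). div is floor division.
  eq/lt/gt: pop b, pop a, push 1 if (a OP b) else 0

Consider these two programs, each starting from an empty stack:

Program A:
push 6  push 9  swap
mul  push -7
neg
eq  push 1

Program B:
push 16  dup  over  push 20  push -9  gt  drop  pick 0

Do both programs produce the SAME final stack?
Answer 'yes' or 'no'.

Program A trace:
  After 'push 6': [6]
  After 'push 9': [6, 9]
  After 'swap': [9, 6]
  After 'mul': [54]
  After 'push -7': [54, -7]
  After 'neg': [54, 7]
  After 'eq': [0]
  After 'push 1': [0, 1]
Program A final stack: [0, 1]

Program B trace:
  After 'push 16': [16]
  After 'dup': [16, 16]
  After 'over': [16, 16, 16]
  After 'push 20': [16, 16, 16, 20]
  After 'push -9': [16, 16, 16, 20, -9]
  After 'gt': [16, 16, 16, 1]
  After 'drop': [16, 16, 16]
  After 'pick 0': [16, 16, 16, 16]
Program B final stack: [16, 16, 16, 16]
Same: no

Answer: no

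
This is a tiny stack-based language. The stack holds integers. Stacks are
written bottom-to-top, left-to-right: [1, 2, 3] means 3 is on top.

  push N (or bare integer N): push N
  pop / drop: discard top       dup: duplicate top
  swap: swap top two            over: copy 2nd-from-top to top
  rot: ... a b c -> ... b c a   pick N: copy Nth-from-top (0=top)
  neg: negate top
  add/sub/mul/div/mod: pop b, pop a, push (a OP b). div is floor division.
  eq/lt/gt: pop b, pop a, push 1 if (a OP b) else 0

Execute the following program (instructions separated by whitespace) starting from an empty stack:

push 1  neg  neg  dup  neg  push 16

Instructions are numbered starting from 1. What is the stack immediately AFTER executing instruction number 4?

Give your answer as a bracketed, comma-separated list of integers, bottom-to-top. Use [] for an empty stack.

Answer: [1, 1]

Derivation:
Step 1 ('push 1'): [1]
Step 2 ('neg'): [-1]
Step 3 ('neg'): [1]
Step 4 ('dup'): [1, 1]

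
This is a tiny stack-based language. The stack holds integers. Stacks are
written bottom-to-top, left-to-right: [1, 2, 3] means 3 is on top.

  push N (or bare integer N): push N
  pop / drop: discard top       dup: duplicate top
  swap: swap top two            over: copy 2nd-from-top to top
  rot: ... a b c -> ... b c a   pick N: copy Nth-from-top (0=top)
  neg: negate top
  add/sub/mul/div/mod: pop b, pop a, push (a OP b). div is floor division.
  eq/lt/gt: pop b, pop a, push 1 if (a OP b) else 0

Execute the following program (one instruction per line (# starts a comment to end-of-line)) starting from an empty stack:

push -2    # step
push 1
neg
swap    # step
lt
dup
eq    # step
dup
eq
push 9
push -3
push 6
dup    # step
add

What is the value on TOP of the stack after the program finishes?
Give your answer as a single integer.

Answer: 12

Derivation:
After 'push -2': [-2]
After 'push 1': [-2, 1]
After 'neg': [-2, -1]
After 'swap': [-1, -2]
After 'lt': [0]
After 'dup': [0, 0]
After 'eq': [1]
After 'dup': [1, 1]
After 'eq': [1]
After 'push 9': [1, 9]
After 'push -3': [1, 9, -3]
After 'push 6': [1, 9, -3, 6]
After 'dup': [1, 9, -3, 6, 6]
After 'add': [1, 9, -3, 12]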